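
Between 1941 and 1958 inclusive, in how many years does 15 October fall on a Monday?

Day of week of October 15 in each year:
1941: Wed, 1942: Thu, 1943: Fri, 1944: Sun, 1945: Mon ✓, 1946: Tue, 1947: Wed, 1948: Fri, 1949: Sat, 1950: Sun, 1951: Mon ✓, 1952: Wed, 1953: Thu, 1954: Fri, 1955: Sat, 1956: Mon ✓, 1957: Tue, 1958: Wed
Mondays: 1945, 1951, 1956.

3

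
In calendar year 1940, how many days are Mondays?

53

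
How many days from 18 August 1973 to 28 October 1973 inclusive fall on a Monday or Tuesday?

20

18 August 1973 is a Saturday.
The range spans 72 days (inclusive of both endpoints).
72 = 7 × 10 + 2, so there are 10 full weeks plus 2 extra days.
Each full week contributes 2 days from the set (Mon, Tue): 10 × 2 = 20.
The 2 extra days are Saturday, Sunday — none qualify.
Total: 20 + 0 = 20.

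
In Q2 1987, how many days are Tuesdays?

13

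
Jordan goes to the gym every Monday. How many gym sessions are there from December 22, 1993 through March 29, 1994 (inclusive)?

December 22, 1993 is a Wednesday.
From December 22, 1993 to March 29, 1994 is 98 days inclusive.
98 = 7 × 14, so the span is exactly 14 full weeks.
Each full week contributes one Monday: 14 so far.
Total: 14.

14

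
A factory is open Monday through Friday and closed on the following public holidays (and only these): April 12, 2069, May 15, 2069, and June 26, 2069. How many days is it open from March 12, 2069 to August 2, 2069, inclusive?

101 working days

March 12, 2069 is a Tuesday.
The range spans 144 days (inclusive of both endpoints).
144 = 7 × 20 + 4, so there are 20 full weeks plus 4 extra days.
Each full week contributes 5 weekdays (Mon–Fri): 20 × 5 = 100.
The 4 extra days are Tue, Wed, Thu, Fri — 4 of them qualify.
Total: 100 + 4 = 104.
Holidays: April 12, 2069 (Fri); May 15, 2069 (Wed); June 26, 2069 (Wed).
All 3 holidays fall on weekdays, so subtract 3.
Business days: 104 − 3 = 101.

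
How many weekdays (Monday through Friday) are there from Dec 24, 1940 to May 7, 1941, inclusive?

97

Dec 24, 1940 is a Tuesday.
From Dec 24, 1940 to May 7, 1941 is 135 days inclusive.
135 = 7 × 19 + 2, so there are 19 full weeks plus 2 extra days.
Each full week contributes 5 weekdays (Mon–Fri): 19 × 5 = 95.
The 2 extra days are Tue, Wed — 2 of them qualify.
Total: 95 + 2 = 97.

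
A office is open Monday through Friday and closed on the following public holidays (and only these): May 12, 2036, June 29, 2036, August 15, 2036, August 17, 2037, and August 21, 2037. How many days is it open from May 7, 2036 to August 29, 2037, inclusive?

339 working days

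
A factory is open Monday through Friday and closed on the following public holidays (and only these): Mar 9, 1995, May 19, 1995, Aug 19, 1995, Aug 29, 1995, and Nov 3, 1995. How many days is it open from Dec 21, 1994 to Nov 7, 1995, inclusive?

226 working days

Dec 21, 1994 is a Wednesday.
From Dec 21, 1994 to Nov 7, 1995 is 322 days inclusive.
322 = 7 × 46, so the span is exactly 46 full weeks.
Each full week contributes 5 weekdays (Mon–Fri): 46 × 5 = 230.
Total: 230.
Holidays: Mar 9, 1995 (Thu); May 19, 1995 (Fri); Aug 19, 1995 (Sat); Aug 29, 1995 (Tue); Nov 3, 1995 (Fri).
4 of the 5 holidays fall on weekdays; the rest are weekends and were already excluded.
Business days: 230 − 4 = 226.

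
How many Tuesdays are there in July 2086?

5

Jul 1, 2086 is a Monday.
From Jul 1, 2086 to Jul 31, 2086 is 31 days inclusive.
31 = 7 × 4 + 3, so there are 4 full weeks plus 3 extra days.
Each full week contributes one Tuesday: 4 so far.
The 3 extra days are Monday, Tuesday, Wednesday — 1 of them qualifies.
Total: 4 + 1 = 5.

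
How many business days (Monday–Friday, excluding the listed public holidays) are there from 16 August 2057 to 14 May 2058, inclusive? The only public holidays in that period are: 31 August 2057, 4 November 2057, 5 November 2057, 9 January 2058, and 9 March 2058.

191 business days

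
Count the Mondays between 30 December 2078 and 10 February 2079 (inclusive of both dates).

30 December 2078 is a Friday.
The range spans 43 days (inclusive of both endpoints).
43 = 7 × 6 + 1, so there are 6 full weeks plus 1 extra day.
Each full week contributes one Monday: 6 so far.
The 1 extra day is Fri — none qualify.
Total: 6 + 0 = 6.

6 Mondays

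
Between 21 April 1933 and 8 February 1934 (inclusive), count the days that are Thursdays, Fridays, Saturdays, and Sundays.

168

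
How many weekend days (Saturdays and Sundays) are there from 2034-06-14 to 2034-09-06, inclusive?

2034-06-14 is a Wednesday.
That's 85 days from start to end, counting both.
85 = 7 × 12 + 1, so there are 12 full weeks plus 1 extra day.
Each full week contributes 2 weekend days (Sat, Sun): 12 × 2 = 24.
The 1 extra day is Wednesday — none qualify.
Total: 24 + 0 = 24.

24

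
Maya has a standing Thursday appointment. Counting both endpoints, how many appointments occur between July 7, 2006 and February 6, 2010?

187

July 7, 2006 is a Friday.
The range spans 1311 days (inclusive of both endpoints).
1311 = 7 × 187 + 2, so there are 187 full weeks plus 2 extra days.
Each full week contributes one Thursday: 187 so far.
The 2 extra days are Friday, Saturday — none qualify.
Total: 187 + 0 = 187.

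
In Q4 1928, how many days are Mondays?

14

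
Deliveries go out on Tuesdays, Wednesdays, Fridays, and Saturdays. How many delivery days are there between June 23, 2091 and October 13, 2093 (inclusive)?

482

June 23, 2091 is a Saturday.
That's 844 days from start to end, counting both.
844 = 7 × 120 + 4, so there are 120 full weeks plus 4 extra days.
Each full week contributes 4 days from the set (Tue, Wed, Fri, Sat): 120 × 4 = 480.
The 4 extra days are Sat, Sun, Mon, Tue — 2 of them qualify.
Total: 480 + 2 = 482.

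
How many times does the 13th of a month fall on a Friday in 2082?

3

The 13th falls on a Friday when the month's 13th has weekday Fri.
Jan 13 is Tue; Feb 13 is Fri ✓; Mar 13 is Fri ✓; Apr 13 is Mon; May 13 is Wed; Jun 13 is Sat; Jul 13 is Mon; Aug 13 is Thu; Sep 13 is Sun; Oct 13 is Tue; Nov 13 is Fri ✓; Dec 13 is Sun.
Friday the 13ths: Feb, Mar, Nov.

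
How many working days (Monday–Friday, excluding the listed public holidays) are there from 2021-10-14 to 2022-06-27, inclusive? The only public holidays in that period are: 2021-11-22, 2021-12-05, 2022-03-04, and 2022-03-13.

2021-10-14 is a Thursday.
That's 257 days from start to end, counting both.
257 = 7 × 36 + 5, so there are 36 full weeks plus 5 extra days.
Each full week contributes 5 weekdays (Mon–Fri): 36 × 5 = 180.
The 5 extra days are Thu, Fri, Sat, Sun, Mon — 3 of them qualify.
Total: 180 + 3 = 183.
Holidays: 2021-11-22 (Mon); 2021-12-05 (Sun); 2022-03-04 (Fri); 2022-03-13 (Sun).
2 of the 4 holidays fall on weekdays; the rest are weekends and were already excluded.
Business days: 183 − 2 = 181.

181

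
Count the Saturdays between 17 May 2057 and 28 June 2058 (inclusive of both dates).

58

17 May 2057 is a Thursday.
The range spans 408 days (inclusive of both endpoints).
408 = 7 × 58 + 2, so there are 58 full weeks plus 2 extra days.
Each full week contributes one Saturday: 58 so far.
The 2 extra days are Thu, Fri — none qualify.
Total: 58 + 0 = 58.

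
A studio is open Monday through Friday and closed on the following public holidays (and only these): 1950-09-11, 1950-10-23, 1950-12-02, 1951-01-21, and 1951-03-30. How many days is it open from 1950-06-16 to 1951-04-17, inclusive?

215 business days

1950-06-16 is a Friday.
That's 306 days from start to end, counting both.
306 = 7 × 43 + 5, so there are 43 full weeks plus 5 extra days.
Each full week contributes 5 weekdays (Mon–Fri): 43 × 5 = 215.
The 5 extra days are Friday, Saturday, Sunday, Monday, Tuesday — 3 of them qualify.
Total: 215 + 3 = 218.
Holidays: 1950-09-11 (Mon); 1950-10-23 (Mon); 1950-12-02 (Sat); 1951-01-21 (Sun); 1951-03-30 (Fri).
3 of the 5 holidays fall on weekdays; the rest are weekends and were already excluded.
Business days: 218 − 3 = 215.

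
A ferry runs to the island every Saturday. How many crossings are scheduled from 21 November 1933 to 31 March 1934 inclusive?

21 November 1933 is a Tuesday.
That's 131 days from start to end, counting both.
131 = 7 × 18 + 5, so there are 18 full weeks plus 5 extra days.
Each full week contributes one Saturday: 18 so far.
The 5 extra days are Tue, Wed, Thu, Fri, Sat — 1 of them qualifies.
Total: 18 + 1 = 19.

19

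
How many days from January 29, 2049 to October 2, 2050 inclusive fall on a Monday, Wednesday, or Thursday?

261

January 29, 2049 is a Friday.
The range spans 612 days (inclusive of both endpoints).
612 = 7 × 87 + 3, so there are 87 full weeks plus 3 extra days.
Each full week contributes 3 days from the set (Mon, Wed, Thu): 87 × 3 = 261.
The 3 extra days are Friday, Saturday, Sunday — none qualify.
Total: 261 + 0 = 261.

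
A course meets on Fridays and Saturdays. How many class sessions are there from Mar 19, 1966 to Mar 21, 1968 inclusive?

Mar 19, 1966 is a Saturday.
From Mar 19, 1966 to Mar 21, 1968 is 734 days inclusive.
734 = 7 × 104 + 6, so there are 104 full weeks plus 6 extra days.
Each full week contributes 2 days from the set (Fri, Sat): 104 × 2 = 208.
The 6 extra days are Sat, Sun, Mon, Tue, Wed, Thu — 1 of them qualifies.
Total: 208 + 1 = 209.

209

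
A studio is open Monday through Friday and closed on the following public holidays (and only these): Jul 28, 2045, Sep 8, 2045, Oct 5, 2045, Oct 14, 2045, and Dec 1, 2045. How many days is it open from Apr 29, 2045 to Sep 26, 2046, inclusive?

Apr 29, 2045 is a Saturday.
That's 516 days from start to end, counting both.
516 = 7 × 73 + 5, so there are 73 full weeks plus 5 extra days.
Each full week contributes 5 weekdays (Mon–Fri): 73 × 5 = 365.
The 5 extra days are Sat, Sun, Mon, Tue, Wed — 3 of them qualify.
Total: 365 + 3 = 368.
Holidays: Jul 28, 2045 (Fri); Sep 8, 2045 (Fri); Oct 5, 2045 (Thu); Oct 14, 2045 (Sat); Dec 1, 2045 (Fri).
4 of the 5 holidays fall on weekdays; the rest are weekends and were already excluded.
Business days: 368 − 4 = 364.

364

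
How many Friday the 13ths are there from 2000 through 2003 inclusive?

6

Friday-the-13ths by year:
2000: Oct
2001: Apr, Jul
2002: Sep, Dec
2003: Jun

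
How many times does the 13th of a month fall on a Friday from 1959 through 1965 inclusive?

13

Friday-the-13ths by year:
1959: Feb, Mar, Nov
1960: May
1961: Jan, Oct
1962: Apr, Jul
1963: Sep, Dec
1964: Mar, Nov
1965: Aug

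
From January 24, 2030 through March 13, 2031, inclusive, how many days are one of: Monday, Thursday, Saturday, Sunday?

January 24, 2030 is a Thursday.
From January 24, 2030 to March 13, 2031 is 414 days inclusive.
414 = 7 × 59 + 1, so there are 59 full weeks plus 1 extra day.
Each full week contributes 4 days from the set (Mon, Thu, Sat, Sun): 59 × 4 = 236.
The 1 extra day is Thursday — 1 of them qualifies.
Total: 236 + 1 = 237.

237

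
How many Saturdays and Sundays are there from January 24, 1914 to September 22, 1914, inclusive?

70

January 24, 1914 is a Saturday.
From January 24, 1914 to September 22, 1914 is 242 days inclusive.
242 = 7 × 34 + 4, so there are 34 full weeks plus 4 extra days.
Each full week contributes 2 weekend days (Sat, Sun): 34 × 2 = 68.
The 4 extra days are Sat, Sun, Mon, Tue — 2 of them qualify.
Total: 68 + 2 = 70.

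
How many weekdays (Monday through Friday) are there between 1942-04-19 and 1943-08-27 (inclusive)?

355

1942-04-19 is a Sunday.
From 1942-04-19 to 1943-08-27 is 496 days inclusive.
496 = 7 × 70 + 6, so there are 70 full weeks plus 6 extra days.
Each full week contributes 5 weekdays (Mon–Fri): 70 × 5 = 350.
The 6 extra days are Sunday, Monday, Tuesday, Wednesday, Thursday, Friday — 5 of them qualify.
Total: 350 + 5 = 355.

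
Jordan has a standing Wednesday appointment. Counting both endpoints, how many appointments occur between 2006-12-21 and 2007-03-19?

2006-12-21 is a Thursday.
The range spans 89 days (inclusive of both endpoints).
89 = 7 × 12 + 5, so there are 12 full weeks plus 5 extra days.
Each full week contributes one Wednesday: 12 so far.
The 5 extra days are Thu, Fri, Sat, Sun, Mon — none qualify.
Total: 12 + 0 = 12.

12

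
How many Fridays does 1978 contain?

52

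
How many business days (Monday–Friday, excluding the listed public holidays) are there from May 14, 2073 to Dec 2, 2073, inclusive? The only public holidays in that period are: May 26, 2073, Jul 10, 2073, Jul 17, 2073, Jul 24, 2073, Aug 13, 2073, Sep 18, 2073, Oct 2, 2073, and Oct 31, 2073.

138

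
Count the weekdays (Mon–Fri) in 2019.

261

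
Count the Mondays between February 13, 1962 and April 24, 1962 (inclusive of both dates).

10

February 13, 1962 is a Tuesday.
From February 13, 1962 to April 24, 1962 is 71 days inclusive.
71 = 7 × 10 + 1, so there are 10 full weeks plus 1 extra day.
Each full week contributes one Monday: 10 so far.
The 1 extra day is Tuesday — none qualify.
Total: 10 + 0 = 10.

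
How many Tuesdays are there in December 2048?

December 1, 2048 is a Tuesday.
That's 31 days from start to end, counting both.
31 = 7 × 4 + 3, so there are 4 full weeks plus 3 extra days.
Each full week contributes one Tuesday: 4 so far.
The 3 extra days are Tue, Wed, Thu — 1 of them qualifies.
Total: 4 + 1 = 5.

5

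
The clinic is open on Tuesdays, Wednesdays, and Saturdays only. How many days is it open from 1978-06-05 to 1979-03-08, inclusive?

119

1978-06-05 is a Monday.
From 1978-06-05 to 1979-03-08 is 277 days inclusive.
277 = 7 × 39 + 4, so there are 39 full weeks plus 4 extra days.
Each full week contributes 3 days from the set (Tue, Wed, Sat): 39 × 3 = 117.
The 4 extra days are Monday, Tuesday, Wednesday, Thursday — 2 of them qualify.
Total: 117 + 2 = 119.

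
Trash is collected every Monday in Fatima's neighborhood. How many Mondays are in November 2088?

November 1, 2088 is a Monday.
That's 30 days from start to end, counting both.
30 = 7 × 4 + 2, so there are 4 full weeks plus 2 extra days.
Each full week contributes one Monday: 4 so far.
The 2 extra days are Mon, Tue — 1 of them qualifies.
Total: 4 + 1 = 5.

5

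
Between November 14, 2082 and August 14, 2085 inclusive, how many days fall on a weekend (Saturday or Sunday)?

November 14, 2082 is a Saturday.
The range spans 1005 days (inclusive of both endpoints).
1005 = 7 × 143 + 4, so there are 143 full weeks plus 4 extra days.
Each full week contributes 2 weekend days (Sat, Sun): 143 × 2 = 286.
The 4 extra days are Saturday, Sunday, Monday, Tuesday — 2 of them qualify.
Total: 286 + 2 = 288.

288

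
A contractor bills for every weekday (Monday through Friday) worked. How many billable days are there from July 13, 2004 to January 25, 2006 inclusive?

July 13, 2004 is a Tuesday.
The range spans 562 days (inclusive of both endpoints).
562 = 7 × 80 + 2, so there are 80 full weeks plus 2 extra days.
Each full week contributes 5 weekdays (Mon–Fri): 80 × 5 = 400.
The 2 extra days are Tue, Wed — 2 of them qualify.
Total: 400 + 2 = 402.

402 weekdays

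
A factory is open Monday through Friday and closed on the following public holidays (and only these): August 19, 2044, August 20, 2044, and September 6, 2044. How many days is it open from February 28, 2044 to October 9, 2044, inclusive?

158

February 28, 2044 is a Sunday.
That's 225 days from start to end, counting both.
225 = 7 × 32 + 1, so there are 32 full weeks plus 1 extra day.
Each full week contributes 5 weekdays (Mon–Fri): 32 × 5 = 160.
The 1 extra day is Sunday — none qualify.
Total: 160 + 0 = 160.
Holidays: August 19, 2044 (Fri); August 20, 2044 (Sat); September 6, 2044 (Tue).
2 of the 3 holidays fall on weekdays; the rest are weekends and were already excluded.
Business days: 160 − 2 = 158.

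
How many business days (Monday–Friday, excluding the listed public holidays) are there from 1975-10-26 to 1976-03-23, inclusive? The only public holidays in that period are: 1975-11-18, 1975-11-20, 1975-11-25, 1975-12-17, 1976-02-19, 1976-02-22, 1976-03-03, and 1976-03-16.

100 business days

1975-10-26 is a Sunday.
From 1975-10-26 to 1976-03-23 is 150 days inclusive.
150 = 7 × 21 + 3, so there are 21 full weeks plus 3 extra days.
Each full week contributes 5 weekdays (Mon–Fri): 21 × 5 = 105.
The 3 extra days are Sun, Mon, Tue — 2 of them qualify.
Total: 105 + 2 = 107.
Holidays: 1975-11-18 (Tue); 1975-11-20 (Thu); 1975-11-25 (Tue); 1975-12-17 (Wed); 1976-02-19 (Thu); 1976-02-22 (Sun); 1976-03-03 (Wed); 1976-03-16 (Tue).
7 of the 8 holidays fall on weekdays; the rest are weekends and were already excluded.
Business days: 107 − 7 = 100.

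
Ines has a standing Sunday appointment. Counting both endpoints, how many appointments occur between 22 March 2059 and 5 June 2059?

22 March 2059 is a Saturday.
That's 76 days from start to end, counting both.
76 = 7 × 10 + 6, so there are 10 full weeks plus 6 extra days.
Each full week contributes one Sunday: 10 so far.
The 6 extra days are Saturday, Sunday, Monday, Tuesday, Wednesday, Thursday — 1 of them qualifies.
Total: 10 + 1 = 11.

11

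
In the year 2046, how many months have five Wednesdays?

A month has five Wednesdays exactly when Wednesday falls within its first (length − 28) days.
Jan: 31 days, starts Mon → 5 of Mon, Tue, Wed ✓
Feb: 28 days, starts Thu → 5 of (none)
Mar: 31 days, starts Thu → 5 of Thu, Fri, Sat
Apr: 30 days, starts Sun → 5 of Sun, Mon
May: 31 days, starts Tue → 5 of Tue, Wed, Thu ✓
Jun: 30 days, starts Fri → 5 of Fri, Sat
Jul: 31 days, starts Sun → 5 of Sun, Mon, Tue
Aug: 31 days, starts Wed → 5 of Wed, Thu, Fri ✓
Sep: 30 days, starts Sat → 5 of Sat, Sun
Oct: 31 days, starts Mon → 5 of Mon, Tue, Wed ✓
Nov: 30 days, starts Thu → 5 of Thu, Fri
Dec: 31 days, starts Sat → 5 of Sat, Sun, Mon
Months with five Wednesdays: Jan, May, Aug, Oct.

4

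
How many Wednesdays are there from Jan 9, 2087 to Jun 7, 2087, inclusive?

21

Jan 9, 2087 is a Thursday.
That's 150 days from start to end, counting both.
150 = 7 × 21 + 3, so there are 21 full weeks plus 3 extra days.
Each full week contributes one Wednesday: 21 so far.
The 3 extra days are Thu, Fri, Sat — none qualify.
Total: 21 + 0 = 21.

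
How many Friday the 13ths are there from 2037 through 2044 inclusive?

15

Friday-the-13ths by year:
2037: Feb, Mar, Nov
2038: Aug
2039: May
2040: Jan, Apr, Jul
2041: Sep, Dec
2042: Jun
2043: Feb, Mar, Nov
2044: May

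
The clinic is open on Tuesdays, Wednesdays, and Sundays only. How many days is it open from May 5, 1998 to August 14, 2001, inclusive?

514

May 5, 1998 is a Tuesday.
That's 1198 days from start to end, counting both.
1198 = 7 × 171 + 1, so there are 171 full weeks plus 1 extra day.
Each full week contributes 3 days from the set (Tue, Wed, Sun): 171 × 3 = 513.
The 1 extra day is Tuesday — 1 of them qualifies.
Total: 513 + 1 = 514.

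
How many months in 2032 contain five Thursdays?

A month has five Thursdays exactly when Thursday falls within its first (length − 28) days.
Jan: 31 days, starts Thu → 5 of Thu, Fri, Sat ✓
Feb: 29 days, starts Sun → 5 of Sun
Mar: 31 days, starts Mon → 5 of Mon, Tue, Wed
Apr: 30 days, starts Thu → 5 of Thu, Fri ✓
May: 31 days, starts Sat → 5 of Sat, Sun, Mon
Jun: 30 days, starts Tue → 5 of Tue, Wed
Jul: 31 days, starts Thu → 5 of Thu, Fri, Sat ✓
Aug: 31 days, starts Sun → 5 of Sun, Mon, Tue
Sep: 30 days, starts Wed → 5 of Wed, Thu ✓
Oct: 31 days, starts Fri → 5 of Fri, Sat, Sun
Nov: 30 days, starts Mon → 5 of Mon, Tue
Dec: 31 days, starts Wed → 5 of Wed, Thu, Fri ✓
Months with five Thursdays: Jan, Apr, Jul, Sep, Dec.

5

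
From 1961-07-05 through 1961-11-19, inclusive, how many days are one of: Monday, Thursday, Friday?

59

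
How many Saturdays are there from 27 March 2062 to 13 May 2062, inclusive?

7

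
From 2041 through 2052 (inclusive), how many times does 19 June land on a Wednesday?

3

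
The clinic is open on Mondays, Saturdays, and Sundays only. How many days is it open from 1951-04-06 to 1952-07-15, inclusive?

1951-04-06 is a Friday.
From 1951-04-06 to 1952-07-15 is 467 days inclusive.
467 = 7 × 66 + 5, so there are 66 full weeks plus 5 extra days.
Each full week contributes 3 days from the set (Mon, Sat, Sun): 66 × 3 = 198.
The 5 extra days are Friday, Saturday, Sunday, Monday, Tuesday — 3 of them qualify.
Total: 198 + 3 = 201.

201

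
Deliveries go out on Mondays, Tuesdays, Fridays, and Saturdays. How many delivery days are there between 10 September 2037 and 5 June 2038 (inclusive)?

10 September 2037 is a Thursday.
From 10 September 2037 to 5 June 2038 is 269 days inclusive.
269 = 7 × 38 + 3, so there are 38 full weeks plus 3 extra days.
Each full week contributes 4 days from the set (Mon, Tue, Fri, Sat): 38 × 4 = 152.
The 3 extra days are Thursday, Friday, Saturday — 2 of them qualify.
Total: 152 + 2 = 154.

154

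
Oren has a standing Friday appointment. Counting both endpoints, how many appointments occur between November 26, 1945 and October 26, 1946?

48

November 26, 1945 is a Monday.
From November 26, 1945 to October 26, 1946 is 335 days inclusive.
335 = 7 × 47 + 6, so there are 47 full weeks plus 6 extra days.
Each full week contributes one Friday: 47 so far.
The 6 extra days are Monday, Tuesday, Wednesday, Thursday, Friday, Saturday — 1 of them qualifies.
Total: 47 + 1 = 48.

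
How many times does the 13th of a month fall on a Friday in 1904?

1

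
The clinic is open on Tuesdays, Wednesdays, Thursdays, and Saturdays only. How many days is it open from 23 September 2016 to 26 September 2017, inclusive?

210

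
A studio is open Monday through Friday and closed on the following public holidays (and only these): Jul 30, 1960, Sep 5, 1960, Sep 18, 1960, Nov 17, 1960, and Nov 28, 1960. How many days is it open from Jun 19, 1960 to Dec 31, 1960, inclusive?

Jun 19, 1960 is a Sunday.
The range spans 196 days (inclusive of both endpoints).
196 = 7 × 28, so the span is exactly 28 full weeks.
Each full week contributes 5 weekdays (Mon–Fri): 28 × 5 = 140.
Holidays: Jul 30, 1960 (Sat); Sep 5, 1960 (Mon); Sep 18, 1960 (Sun); Nov 17, 1960 (Thu); Nov 28, 1960 (Mon).
3 of the 5 holidays fall on weekdays; the rest are weekends and were already excluded.
Business days: 140 − 3 = 137.

137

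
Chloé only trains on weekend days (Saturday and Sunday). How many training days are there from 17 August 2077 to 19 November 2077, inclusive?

26

17 August 2077 is a Tuesday.
From 17 August 2077 to 19 November 2077 is 95 days inclusive.
95 = 7 × 13 + 4, so there are 13 full weeks plus 4 extra days.
Each full week contributes 2 weekend days (Sat, Sun): 13 × 2 = 26.
The 4 extra days are Tuesday, Wednesday, Thursday, Friday — none qualify.
Total: 26 + 0 = 26.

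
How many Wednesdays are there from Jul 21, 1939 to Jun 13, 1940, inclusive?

47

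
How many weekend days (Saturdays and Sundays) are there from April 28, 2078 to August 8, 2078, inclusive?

April 28, 2078 is a Thursday.
The range spans 103 days (inclusive of both endpoints).
103 = 7 × 14 + 5, so there are 14 full weeks plus 5 extra days.
Each full week contributes 2 weekend days (Sat, Sun): 14 × 2 = 28.
The 5 extra days are Thu, Fri, Sat, Sun, Mon — 2 of them qualify.
Total: 28 + 2 = 30.

30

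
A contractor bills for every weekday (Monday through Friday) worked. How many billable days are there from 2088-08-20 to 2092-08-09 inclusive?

2088-08-20 is a Friday.
The range spans 1451 days (inclusive of both endpoints).
1451 = 7 × 207 + 2, so there are 207 full weeks plus 2 extra days.
Each full week contributes 5 weekdays (Mon–Fri): 207 × 5 = 1035.
The 2 extra days are Friday, Saturday — 1 of them qualifies.
Total: 1035 + 1 = 1036.

1036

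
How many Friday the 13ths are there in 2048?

2

The 13th falls on a Friday when the month's 13th has weekday Fri.
Jan 13 is Mon; Feb 13 is Thu; Mar 13 is Fri ✓; Apr 13 is Mon; May 13 is Wed; Jun 13 is Sat; Jul 13 is Mon; Aug 13 is Thu; Sep 13 is Sun; Oct 13 is Tue; Nov 13 is Fri ✓; Dec 13 is Sun.
Friday the 13ths: Mar, Nov.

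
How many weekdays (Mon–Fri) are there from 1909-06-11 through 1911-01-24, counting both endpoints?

423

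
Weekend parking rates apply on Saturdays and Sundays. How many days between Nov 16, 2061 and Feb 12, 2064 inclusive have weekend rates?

234

Nov 16, 2061 is a Wednesday.
The range spans 819 days (inclusive of both endpoints).
819 = 7 × 117, so the span is exactly 117 full weeks.
Each full week contributes 2 weekend days (Sat, Sun): 117 × 2 = 234.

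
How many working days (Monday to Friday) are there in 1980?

262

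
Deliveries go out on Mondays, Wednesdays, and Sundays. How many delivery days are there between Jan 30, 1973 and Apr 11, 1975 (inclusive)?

343

Jan 30, 1973 is a Tuesday.
From Jan 30, 1973 to Apr 11, 1975 is 802 days inclusive.
802 = 7 × 114 + 4, so there are 114 full weeks plus 4 extra days.
Each full week contributes 3 days from the set (Mon, Wed, Sun): 114 × 3 = 342.
The 4 extra days are Tuesday, Wednesday, Thursday, Friday — 1 of them qualifies.
Total: 342 + 1 = 343.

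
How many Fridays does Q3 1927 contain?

14

1927-07-01 is a Friday.
The range spans 92 days (inclusive of both endpoints).
92 = 7 × 13 + 1, so there are 13 full weeks plus 1 extra day.
Each full week contributes one Friday: 13 so far.
The 1 extra day is Fri — 1 of them qualifies.
Total: 13 + 1 = 14.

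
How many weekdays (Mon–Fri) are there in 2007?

261

1 January 2007 is a Monday.
That's 365 days from start to end, counting both.
365 = 7 × 52 + 1, so there are 52 full weeks plus 1 extra day.
Each full week contributes 5 weekdays (Mon–Fri): 52 × 5 = 260.
The 1 extra day is Monday — 1 of them qualifies.
Total: 260 + 1 = 261.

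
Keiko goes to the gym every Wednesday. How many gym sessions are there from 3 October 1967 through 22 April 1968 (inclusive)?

3 October 1967 is a Tuesday.
From 3 October 1967 to 22 April 1968 is 203 days inclusive.
203 = 7 × 29, so the span is exactly 29 full weeks.
Each full week contributes one Wednesday: 29 so far.

29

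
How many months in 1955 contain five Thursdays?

4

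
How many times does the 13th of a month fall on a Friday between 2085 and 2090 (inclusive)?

10

Friday-the-13ths by year:
2085: Apr, Jul
2086: Sep, Dec
2087: Jun
2088: Feb, Aug
2089: May
2090: Jan, Oct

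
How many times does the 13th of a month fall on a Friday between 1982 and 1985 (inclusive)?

Friday-the-13ths by year:
1982: Aug
1983: May
1984: Jan, Apr, Jul
1985: Sep, Dec

7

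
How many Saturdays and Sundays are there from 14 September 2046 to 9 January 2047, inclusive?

34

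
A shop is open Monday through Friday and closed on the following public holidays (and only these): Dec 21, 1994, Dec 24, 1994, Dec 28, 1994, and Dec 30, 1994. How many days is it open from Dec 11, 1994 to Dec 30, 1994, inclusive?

12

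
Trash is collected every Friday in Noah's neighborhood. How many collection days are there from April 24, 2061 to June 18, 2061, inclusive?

8 Fridays

April 24, 2061 is a Sunday.
The range spans 56 days (inclusive of both endpoints).
56 = 7 × 8, so the span is exactly 8 full weeks.
Each full week contributes one Friday: 8 so far.
Total: 8.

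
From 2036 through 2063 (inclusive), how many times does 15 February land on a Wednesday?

4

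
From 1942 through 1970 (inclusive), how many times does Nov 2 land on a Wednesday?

Day of week of November 2 in each year:
1942: Mon, 1943: Tue, 1944: Thu, 1945: Fri, 1946: Sat, 1947: Sun, 1948: Tue, 1949: Wed ✓, 1950: Thu, 1951: Fri, 1952: Sun, 1953: Mon, 1954: Tue, 1955: Wed ✓, 1956: Fri, 1957: Sat, 1958: Sun, 1959: Mon, 1960: Wed ✓, 1961: Thu, 1962: Fri, 1963: Sat, 1964: Mon, 1965: Tue, 1966: Wed ✓, 1967: Thu, 1968: Sat, 1969: Sun, 1970: Mon
Wednesdays: 1949, 1955, 1960, 1966.

4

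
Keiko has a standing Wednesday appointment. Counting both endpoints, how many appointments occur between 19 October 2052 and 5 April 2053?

24

19 October 2052 is a Saturday.
That's 169 days from start to end, counting both.
169 = 7 × 24 + 1, so there are 24 full weeks plus 1 extra day.
Each full week contributes one Wednesday: 24 so far.
The 1 extra day is Saturday — none qualify.
Total: 24 + 0 = 24.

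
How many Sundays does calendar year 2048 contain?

52

2048-01-01 is a Wednesday.
The range spans 366 days (inclusive of both endpoints).
366 = 7 × 52 + 2, so there are 52 full weeks plus 2 extra days.
Each full week contributes one Sunday: 52 so far.
The 2 extra days are Wednesday, Thursday — none qualify.
Total: 52 + 0 = 52.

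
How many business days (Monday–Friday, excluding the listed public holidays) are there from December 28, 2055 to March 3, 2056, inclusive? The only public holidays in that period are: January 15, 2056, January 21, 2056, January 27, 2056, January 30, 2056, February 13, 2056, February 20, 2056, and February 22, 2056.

December 28, 2055 is a Tuesday.
The range spans 67 days (inclusive of both endpoints).
67 = 7 × 9 + 4, so there are 9 full weeks plus 4 extra days.
Each full week contributes 5 weekdays (Mon–Fri): 9 × 5 = 45.
The 4 extra days are Tuesday, Wednesday, Thursday, Friday — 4 of them qualify.
Total: 45 + 4 = 49.
Holidays: January 15, 2056 (Sat); January 21, 2056 (Fri); January 27, 2056 (Thu); January 30, 2056 (Sun); February 13, 2056 (Sun); February 20, 2056 (Sun); February 22, 2056 (Tue).
3 of the 7 holidays fall on weekdays; the rest are weekends and were already excluded.
Business days: 49 − 3 = 46.

46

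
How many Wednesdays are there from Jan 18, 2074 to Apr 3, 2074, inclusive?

Jan 18, 2074 is a Thursday.
From Jan 18, 2074 to Apr 3, 2074 is 76 days inclusive.
76 = 7 × 10 + 6, so there are 10 full weeks plus 6 extra days.
Each full week contributes one Wednesday: 10 so far.
The 6 extra days are Thursday, Friday, Saturday, Sunday, Monday, Tuesday — none qualify.
Total: 10 + 0 = 10.

10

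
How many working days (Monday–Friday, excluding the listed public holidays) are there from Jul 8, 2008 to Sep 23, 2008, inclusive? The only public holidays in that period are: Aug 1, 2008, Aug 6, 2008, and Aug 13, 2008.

53

Jul 8, 2008 is a Tuesday.
That's 78 days from start to end, counting both.
78 = 7 × 11 + 1, so there are 11 full weeks plus 1 extra day.
Each full week contributes 5 weekdays (Mon–Fri): 11 × 5 = 55.
The 1 extra day is Tue — 1 of them qualifies.
Total: 55 + 1 = 56.
Holidays: Aug 1, 2008 (Fri); Aug 6, 2008 (Wed); Aug 13, 2008 (Wed).
All 3 holidays fall on weekdays, so subtract 3.
Business days: 56 − 3 = 53.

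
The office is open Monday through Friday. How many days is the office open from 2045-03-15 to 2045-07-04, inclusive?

2045-03-15 is a Wednesday.
From 2045-03-15 to 2045-07-04 is 112 days inclusive.
112 = 7 × 16, so the span is exactly 16 full weeks.
Each full week contributes 5 weekdays (Mon–Fri): 16 × 5 = 80.

80 weekdays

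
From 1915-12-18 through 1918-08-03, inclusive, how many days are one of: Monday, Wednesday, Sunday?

411

1915-12-18 is a Saturday.
That's 960 days from start to end, counting both.
960 = 7 × 137 + 1, so there are 137 full weeks plus 1 extra day.
Each full week contributes 3 days from the set (Mon, Wed, Sun): 137 × 3 = 411.
The 1 extra day is Saturday — none qualify.
Total: 411 + 0 = 411.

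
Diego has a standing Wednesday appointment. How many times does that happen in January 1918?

5

1 January 1918 is a Tuesday.
The range spans 31 days (inclusive of both endpoints).
31 = 7 × 4 + 3, so there are 4 full weeks plus 3 extra days.
Each full week contributes one Wednesday: 4 so far.
The 3 extra days are Tuesday, Wednesday, Thursday — 1 of them qualifies.
Total: 4 + 1 = 5.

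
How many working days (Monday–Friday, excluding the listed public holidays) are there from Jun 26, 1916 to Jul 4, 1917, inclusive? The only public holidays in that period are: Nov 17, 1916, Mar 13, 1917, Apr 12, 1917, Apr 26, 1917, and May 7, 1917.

Jun 26, 1916 is a Monday.
From Jun 26, 1916 to Jul 4, 1917 is 374 days inclusive.
374 = 7 × 53 + 3, so there are 53 full weeks plus 3 extra days.
Each full week contributes 5 weekdays (Mon–Fri): 53 × 5 = 265.
The 3 extra days are Mon, Tue, Wed — 3 of them qualify.
Total: 265 + 3 = 268.
Holidays: Nov 17, 1916 (Fri); Mar 13, 1917 (Tue); Apr 12, 1917 (Thu); Apr 26, 1917 (Thu); May 7, 1917 (Mon).
All 5 holidays fall on weekdays, so subtract 5.
Business days: 268 − 5 = 263.

263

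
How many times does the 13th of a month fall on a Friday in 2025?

1

The 13th falls on a Friday when the month's 13th has weekday Fri.
Jan 13 is Mon; Feb 13 is Thu; Mar 13 is Thu; Apr 13 is Sun; May 13 is Tue; Jun 13 is Fri ✓; Jul 13 is Sun; Aug 13 is Wed; Sep 13 is Sat; Oct 13 is Mon; Nov 13 is Thu; Dec 13 is Sat.
Friday the 13ths: Jun.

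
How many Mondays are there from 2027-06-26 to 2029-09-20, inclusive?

117

2027-06-26 is a Saturday.
From 2027-06-26 to 2029-09-20 is 818 days inclusive.
818 = 7 × 116 + 6, so there are 116 full weeks plus 6 extra days.
Each full week contributes one Monday: 116 so far.
The 6 extra days are Saturday, Sunday, Monday, Tuesday, Wednesday, Thursday — 1 of them qualifies.
Total: 116 + 1 = 117.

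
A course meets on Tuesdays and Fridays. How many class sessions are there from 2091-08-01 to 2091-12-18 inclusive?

40

2091-08-01 is a Wednesday.
From 2091-08-01 to 2091-12-18 is 140 days inclusive.
140 = 7 × 20, so the span is exactly 20 full weeks.
Each full week contributes 2 days from the set (Tue, Fri): 20 × 2 = 40.
Total: 40.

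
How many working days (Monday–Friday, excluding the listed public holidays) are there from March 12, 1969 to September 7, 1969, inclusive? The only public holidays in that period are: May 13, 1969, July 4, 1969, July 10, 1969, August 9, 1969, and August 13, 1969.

124 working days

March 12, 1969 is a Wednesday.
From March 12, 1969 to September 7, 1969 is 180 days inclusive.
180 = 7 × 25 + 5, so there are 25 full weeks plus 5 extra days.
Each full week contributes 5 weekdays (Mon–Fri): 25 × 5 = 125.
The 5 extra days are Wednesday, Thursday, Friday, Saturday, Sunday — 3 of them qualify.
Total: 125 + 3 = 128.
Holidays: May 13, 1969 (Tue); July 4, 1969 (Fri); July 10, 1969 (Thu); August 9, 1969 (Sat); August 13, 1969 (Wed).
4 of the 5 holidays fall on weekdays; the rest are weekends and were already excluded.
Business days: 128 − 4 = 124.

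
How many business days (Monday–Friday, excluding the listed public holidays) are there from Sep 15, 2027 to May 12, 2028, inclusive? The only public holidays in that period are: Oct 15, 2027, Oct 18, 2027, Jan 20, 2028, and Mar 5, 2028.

Sep 15, 2027 is a Wednesday.
The range spans 241 days (inclusive of both endpoints).
241 = 7 × 34 + 3, so there are 34 full weeks plus 3 extra days.
Each full week contributes 5 weekdays (Mon–Fri): 34 × 5 = 170.
The 3 extra days are Wed, Thu, Fri — 3 of them qualify.
Total: 170 + 3 = 173.
Holidays: Oct 15, 2027 (Fri); Oct 18, 2027 (Mon); Jan 20, 2028 (Thu); Mar 5, 2028 (Sun).
3 of the 4 holidays fall on weekdays; the rest are weekends and were already excluded.
Business days: 173 − 3 = 170.

170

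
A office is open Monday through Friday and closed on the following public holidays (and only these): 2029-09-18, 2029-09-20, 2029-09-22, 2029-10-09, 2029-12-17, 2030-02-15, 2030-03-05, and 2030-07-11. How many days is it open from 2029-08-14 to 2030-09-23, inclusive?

283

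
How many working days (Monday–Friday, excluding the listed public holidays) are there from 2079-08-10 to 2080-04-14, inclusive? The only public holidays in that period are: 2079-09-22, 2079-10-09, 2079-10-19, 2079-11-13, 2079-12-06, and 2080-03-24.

172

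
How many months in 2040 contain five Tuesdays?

A month has five Tuesdays exactly when Tuesday falls within its first (length − 28) days.
Jan: 31 days, starts Sun → 5 of Sun, Mon, Tue ✓
Feb: 29 days, starts Wed → 5 of Wed
Mar: 31 days, starts Thu → 5 of Thu, Fri, Sat
Apr: 30 days, starts Sun → 5 of Sun, Mon
May: 31 days, starts Tue → 5 of Tue, Wed, Thu ✓
Jun: 30 days, starts Fri → 5 of Fri, Sat
Jul: 31 days, starts Sun → 5 of Sun, Mon, Tue ✓
Aug: 31 days, starts Wed → 5 of Wed, Thu, Fri
Sep: 30 days, starts Sat → 5 of Sat, Sun
Oct: 31 days, starts Mon → 5 of Mon, Tue, Wed ✓
Nov: 30 days, starts Thu → 5 of Thu, Fri
Dec: 31 days, starts Sat → 5 of Sat, Sun, Mon
Months with five Tuesdays: Jan, May, Jul, Oct.

4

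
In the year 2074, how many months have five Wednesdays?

4

A month has five Wednesdays exactly when Wednesday falls within its first (length − 28) days.
Jan: 31 days, starts Mon → 5 of Mon, Tue, Wed ✓
Feb: 28 days, starts Thu → 5 of (none)
Mar: 31 days, starts Thu → 5 of Thu, Fri, Sat
Apr: 30 days, starts Sun → 5 of Sun, Mon
May: 31 days, starts Tue → 5 of Tue, Wed, Thu ✓
Jun: 30 days, starts Fri → 5 of Fri, Sat
Jul: 31 days, starts Sun → 5 of Sun, Mon, Tue
Aug: 31 days, starts Wed → 5 of Wed, Thu, Fri ✓
Sep: 30 days, starts Sat → 5 of Sat, Sun
Oct: 31 days, starts Mon → 5 of Mon, Tue, Wed ✓
Nov: 30 days, starts Thu → 5 of Thu, Fri
Dec: 31 days, starts Sat → 5 of Sat, Sun, Mon
Months with five Wednesdays: Jan, May, Aug, Oct.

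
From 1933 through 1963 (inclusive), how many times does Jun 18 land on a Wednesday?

4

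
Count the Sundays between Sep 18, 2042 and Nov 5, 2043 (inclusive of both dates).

59

Sep 18, 2042 is a Thursday.
That's 414 days from start to end, counting both.
414 = 7 × 59 + 1, so there are 59 full weeks plus 1 extra day.
Each full week contributes one Sunday: 59 so far.
The 1 extra day is Thu — none qualify.
Total: 59 + 0 = 59.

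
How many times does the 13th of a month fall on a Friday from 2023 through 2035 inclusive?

Friday-the-13ths by year:
2023: Jan, Oct
2024: Sep, Dec
2025: Jun
2026: Feb, Mar, Nov
2027: Aug
2028: Oct
2029: Apr, Jul
2030: Sep, Dec
2031: Jun
2032: Feb, Aug
2033: May
2034: Jan, Oct
2035: Apr, Jul

22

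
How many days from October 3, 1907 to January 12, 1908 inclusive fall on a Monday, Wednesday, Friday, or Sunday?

October 3, 1907 is a Thursday.
The range spans 102 days (inclusive of both endpoints).
102 = 7 × 14 + 4, so there are 14 full weeks plus 4 extra days.
Each full week contributes 4 days from the set (Mon, Wed, Fri, Sun): 14 × 4 = 56.
The 4 extra days are Thu, Fri, Sat, Sun — 2 of them qualify.
Total: 56 + 2 = 58.

58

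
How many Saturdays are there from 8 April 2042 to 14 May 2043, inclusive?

8 April 2042 is a Tuesday.
That's 402 days from start to end, counting both.
402 = 7 × 57 + 3, so there are 57 full weeks plus 3 extra days.
Each full week contributes one Saturday: 57 so far.
The 3 extra days are Tue, Wed, Thu — none qualify.
Total: 57 + 0 = 57.

57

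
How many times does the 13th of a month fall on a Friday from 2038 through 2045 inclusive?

Friday-the-13ths by year:
2038: Aug
2039: May
2040: Jan, Apr, Jul
2041: Sep, Dec
2042: Jun
2043: Feb, Mar, Nov
2044: May
2045: Jan, Oct

14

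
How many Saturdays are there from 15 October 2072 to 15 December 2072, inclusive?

9

15 October 2072 is a Saturday.
That's 62 days from start to end, counting both.
62 = 7 × 8 + 6, so there are 8 full weeks plus 6 extra days.
Each full week contributes one Saturday: 8 so far.
The 6 extra days are Saturday, Sunday, Monday, Tuesday, Wednesday, Thursday — 1 of them qualifies.
Total: 8 + 1 = 9.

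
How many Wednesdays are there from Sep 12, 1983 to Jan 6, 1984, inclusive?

Sep 12, 1983 is a Monday.
The range spans 117 days (inclusive of both endpoints).
117 = 7 × 16 + 5, so there are 16 full weeks plus 5 extra days.
Each full week contributes one Wednesday: 16 so far.
The 5 extra days are Mon, Tue, Wed, Thu, Fri — 1 of them qualifies.
Total: 16 + 1 = 17.

17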